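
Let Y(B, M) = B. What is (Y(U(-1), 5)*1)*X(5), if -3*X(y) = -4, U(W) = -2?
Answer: -8/3 ≈ -2.6667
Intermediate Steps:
X(y) = 4/3 (X(y) = -⅓*(-4) = 4/3)
(Y(U(-1), 5)*1)*X(5) = -2*1*(4/3) = -2*4/3 = -8/3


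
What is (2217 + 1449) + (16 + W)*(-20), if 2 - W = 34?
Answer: 3986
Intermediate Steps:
W = -32 (W = 2 - 1*34 = 2 - 34 = -32)
(2217 + 1449) + (16 + W)*(-20) = (2217 + 1449) + (16 - 32)*(-20) = 3666 - 16*(-20) = 3666 + 320 = 3986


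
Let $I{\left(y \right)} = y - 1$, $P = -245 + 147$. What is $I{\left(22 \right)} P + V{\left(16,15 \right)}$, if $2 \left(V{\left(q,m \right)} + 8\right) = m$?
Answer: $- \frac{4117}{2} \approx -2058.5$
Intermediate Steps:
$P = -98$
$V{\left(q,m \right)} = -8 + \frac{m}{2}$
$I{\left(y \right)} = -1 + y$ ($I{\left(y \right)} = y - 1 = -1 + y$)
$I{\left(22 \right)} P + V{\left(16,15 \right)} = \left(-1 + 22\right) \left(-98\right) + \left(-8 + \frac{1}{2} \cdot 15\right) = 21 \left(-98\right) + \left(-8 + \frac{15}{2}\right) = -2058 - \frac{1}{2} = - \frac{4117}{2}$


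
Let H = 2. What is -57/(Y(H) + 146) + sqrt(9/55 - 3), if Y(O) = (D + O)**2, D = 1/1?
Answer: -57/155 + 2*I*sqrt(2145)/55 ≈ -0.36774 + 1.6842*I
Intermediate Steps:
D = 1 (D = 1*1 = 1)
Y(O) = (1 + O)**2
-57/(Y(H) + 146) + sqrt(9/55 - 3) = -57/((1 + 2)**2 + 146) + sqrt(9/55 - 3) = -57/(3**2 + 146) + sqrt(9*(1/55) - 3) = -57/(9 + 146) + sqrt(9/55 - 3) = -57/155 + sqrt(-156/55) = (1/155)*(-57) + 2*I*sqrt(2145)/55 = -57/155 + 2*I*sqrt(2145)/55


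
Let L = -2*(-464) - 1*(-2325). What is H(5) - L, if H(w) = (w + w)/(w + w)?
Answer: -3252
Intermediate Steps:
L = 3253 (L = 928 + 2325 = 3253)
H(w) = 1 (H(w) = (2*w)/((2*w)) = (2*w)*(1/(2*w)) = 1)
H(5) - L = 1 - 1*3253 = 1 - 3253 = -3252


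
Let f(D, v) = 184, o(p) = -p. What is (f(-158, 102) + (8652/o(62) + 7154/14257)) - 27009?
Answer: -11917218783/441967 ≈ -26964.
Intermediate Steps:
(f(-158, 102) + (8652/o(62) + 7154/14257)) - 27009 = (184 + (8652/((-1*62)) + 7154/14257)) - 27009 = (184 + (8652/(-62) + 7154*(1/14257))) - 27009 = (184 + (8652*(-1/62) + 7154/14257)) - 27009 = (184 + (-4326/31 + 7154/14257)) - 27009 = (184 - 61454008/441967) - 27009 = 19867920/441967 - 27009 = -11917218783/441967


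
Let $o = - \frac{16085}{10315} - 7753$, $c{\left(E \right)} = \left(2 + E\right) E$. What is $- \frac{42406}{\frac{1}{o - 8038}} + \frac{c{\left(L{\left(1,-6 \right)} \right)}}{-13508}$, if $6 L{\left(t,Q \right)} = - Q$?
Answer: $\frac{18662512320846211}{27867004} \approx 6.697 \cdot 10^{8}$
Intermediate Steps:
$L{\left(t,Q \right)} = - \frac{Q}{6}$ ($L{\left(t,Q \right)} = \frac{\left(-1\right) Q}{6} = - \frac{Q}{6}$)
$c{\left(E \right)} = E \left(2 + E\right)$
$o = - \frac{15997656}{2063}$ ($o = \left(-16085\right) \frac{1}{10315} - 7753 = - \frac{3217}{2063} - 7753 = - \frac{15997656}{2063} \approx -7754.6$)
$- \frac{42406}{\frac{1}{o - 8038}} + \frac{c{\left(L{\left(1,-6 \right)} \right)}}{-13508} = - \frac{42406}{\frac{1}{- \frac{15997656}{2063} - 8038}} + \frac{\left(- \frac{1}{6}\right) \left(-6\right) \left(2 - -1\right)}{-13508} = - \frac{42406}{\frac{1}{- \frac{32580050}{2063}}} + 1 \left(2 + 1\right) \left(- \frac{1}{13508}\right) = - \frac{42406}{- \frac{2063}{32580050}} + 1 \cdot 3 \left(- \frac{1}{13508}\right) = \left(-42406\right) \left(- \frac{32580050}{2063}\right) + 3 \left(- \frac{1}{13508}\right) = \frac{1381589600300}{2063} - \frac{3}{13508} = \frac{18662512320846211}{27867004}$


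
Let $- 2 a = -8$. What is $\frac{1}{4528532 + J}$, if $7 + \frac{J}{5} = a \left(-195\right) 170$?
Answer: $\frac{1}{3865497} \approx 2.587 \cdot 10^{-7}$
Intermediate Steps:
$a = 4$ ($a = \left(- \frac{1}{2}\right) \left(-8\right) = 4$)
$J = -663035$ ($J = -35 + 5 \cdot 4 \left(-195\right) 170 = -35 + 5 \left(\left(-780\right) 170\right) = -35 + 5 \left(-132600\right) = -35 - 663000 = -663035$)
$\frac{1}{4528532 + J} = \frac{1}{4528532 - 663035} = \frac{1}{3865497}$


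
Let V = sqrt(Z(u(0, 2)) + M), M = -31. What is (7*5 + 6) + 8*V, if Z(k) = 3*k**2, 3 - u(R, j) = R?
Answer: 41 + 16*I ≈ 41.0 + 16.0*I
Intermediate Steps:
u(R, j) = 3 - R
V = 2*I (V = sqrt(3*(3 - 1*0)**2 - 31) = sqrt(3*(3 + 0)**2 - 31) = sqrt(3*3**2 - 31) = sqrt(3*9 - 31) = sqrt(27 - 31) = sqrt(-4) = 2*I ≈ 2.0*I)
(7*5 + 6) + 8*V = (7*5 + 6) + 8*(2*I) = (35 + 6) + 16*I = 41 + 16*I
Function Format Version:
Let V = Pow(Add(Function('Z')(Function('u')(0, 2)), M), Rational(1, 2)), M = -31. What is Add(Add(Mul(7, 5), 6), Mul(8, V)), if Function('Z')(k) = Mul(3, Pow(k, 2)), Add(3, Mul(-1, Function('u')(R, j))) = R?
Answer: Add(41, Mul(16, I)) ≈ Add(41.000, Mul(16.000, I))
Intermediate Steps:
Function('u')(R, j) = Add(3, Mul(-1, R))
V = Mul(2, I) (V = Pow(Add(Mul(3, Pow(Add(3, Mul(-1, 0)), 2)), -31), Rational(1, 2)) = Pow(Add(Mul(3, Pow(Add(3, 0), 2)), -31), Rational(1, 2)) = Pow(Add(Mul(3, Pow(3, 2)), -31), Rational(1, 2)) = Pow(Add(Mul(3, 9), -31), Rational(1, 2)) = Pow(Add(27, -31), Rational(1, 2)) = Pow(-4, Rational(1, 2)) = Mul(2, I) ≈ Mul(2.0000, I))
Add(Add(Mul(7, 5), 6), Mul(8, V)) = Add(Add(Mul(7, 5), 6), Mul(8, Mul(2, I))) = Add(Add(35, 6), Mul(16, I)) = Add(41, Mul(16, I))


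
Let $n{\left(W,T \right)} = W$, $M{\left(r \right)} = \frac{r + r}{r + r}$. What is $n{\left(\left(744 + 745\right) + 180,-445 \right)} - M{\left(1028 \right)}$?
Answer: $1668$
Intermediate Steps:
$M{\left(r \right)} = 1$ ($M{\left(r \right)} = \frac{2 r}{2 r} = 2 r \frac{1}{2 r} = 1$)
$n{\left(\left(744 + 745\right) + 180,-445 \right)} - M{\left(1028 \right)} = \left(\left(744 + 745\right) + 180\right) - 1 = \left(1489 + 180\right) - 1 = 1669 - 1 = 1668$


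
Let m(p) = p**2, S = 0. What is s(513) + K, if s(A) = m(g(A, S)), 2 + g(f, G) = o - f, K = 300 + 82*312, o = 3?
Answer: 288028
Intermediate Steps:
K = 25884 (K = 300 + 25584 = 25884)
g(f, G) = 1 - f (g(f, G) = -2 + (3 - f) = 1 - f)
s(A) = (1 - A)**2
s(513) + K = (-1 + 513)**2 + 25884 = 512**2 + 25884 = 262144 + 25884 = 288028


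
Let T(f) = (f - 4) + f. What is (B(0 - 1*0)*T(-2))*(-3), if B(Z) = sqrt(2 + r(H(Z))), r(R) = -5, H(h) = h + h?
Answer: 24*I*sqrt(3) ≈ 41.569*I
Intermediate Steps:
T(f) = -4 + 2*f (T(f) = (-4 + f) + f = -4 + 2*f)
H(h) = 2*h
B(Z) = I*sqrt(3) (B(Z) = sqrt(2 - 5) = sqrt(-3) = I*sqrt(3))
(B(0 - 1*0)*T(-2))*(-3) = ((I*sqrt(3))*(-4 + 2*(-2)))*(-3) = ((I*sqrt(3))*(-4 - 4))*(-3) = ((I*sqrt(3))*(-8))*(-3) = -8*I*sqrt(3)*(-3) = 24*I*sqrt(3)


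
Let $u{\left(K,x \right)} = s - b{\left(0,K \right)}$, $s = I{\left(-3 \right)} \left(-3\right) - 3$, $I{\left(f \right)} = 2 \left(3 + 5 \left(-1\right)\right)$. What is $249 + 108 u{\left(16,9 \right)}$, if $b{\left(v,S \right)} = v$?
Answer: $1221$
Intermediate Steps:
$I{\left(f \right)} = -4$ ($I{\left(f \right)} = 2 \left(3 - 5\right) = 2 \left(-2\right) = -4$)
$s = 9$ ($s = \left(-4\right) \left(-3\right) - 3 = 12 - 3 = 9$)
$u{\left(K,x \right)} = 9$ ($u{\left(K,x \right)} = 9 - 0 = 9 + 0 = 9$)
$249 + 108 u{\left(16,9 \right)} = 249 + 108 \cdot 9 = 249 + 972 = 1221$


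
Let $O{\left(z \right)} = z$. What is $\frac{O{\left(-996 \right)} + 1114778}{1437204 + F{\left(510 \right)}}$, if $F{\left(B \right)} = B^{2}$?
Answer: $\frac{556891}{848652} \approx 0.65621$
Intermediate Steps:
$\frac{O{\left(-996 \right)} + 1114778}{1437204 + F{\left(510 \right)}} = \frac{-996 + 1114778}{1437204 + 510^{2}} = \frac{1113782}{1437204 + 260100} = \frac{1113782}{1697304} = 1113782 \cdot \frac{1}{1697304} = \frac{556891}{848652}$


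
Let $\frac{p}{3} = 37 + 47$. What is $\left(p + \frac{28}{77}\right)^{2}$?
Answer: $\frac{7706176}{121} \approx 63687.0$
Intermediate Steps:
$p = 252$ ($p = 3 \left(37 + 47\right) = 3 \cdot 84 = 252$)
$\left(p + \frac{28}{77}\right)^{2} = \left(252 + \frac{28}{77}\right)^{2} = \left(252 + 28 \cdot \frac{1}{77}\right)^{2} = \left(252 + \frac{4}{11}\right)^{2} = \left(\frac{2776}{11}\right)^{2} = \frac{7706176}{121}$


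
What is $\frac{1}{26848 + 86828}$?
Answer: $\frac{1}{113676} \approx 8.7969 \cdot 10^{-6}$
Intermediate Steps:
$\frac{1}{26848 + 86828} = \frac{1}{113676}$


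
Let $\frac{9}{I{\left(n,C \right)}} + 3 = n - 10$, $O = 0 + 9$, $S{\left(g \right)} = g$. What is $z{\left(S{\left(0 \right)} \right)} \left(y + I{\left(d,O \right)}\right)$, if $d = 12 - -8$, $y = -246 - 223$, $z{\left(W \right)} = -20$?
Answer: $\frac{65480}{7} \approx 9354.3$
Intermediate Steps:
$y = -469$ ($y = -246 - 223 = -469$)
$d = 20$ ($d = 12 + 8 = 20$)
$O = 9$
$I{\left(n,C \right)} = \frac{9}{-13 + n}$ ($I{\left(n,C \right)} = \frac{9}{-3 + \left(n - 10\right)} = \frac{9}{-3 + \left(-10 + n\right)} = \frac{9}{-13 + n}$)
$z{\left(S{\left(0 \right)} \right)} \left(y + I{\left(d,O \right)}\right) = - 20 \left(-469 + \frac{9}{-13 + 20}\right) = - 20 \left(-469 + \frac{9}{7}\right) = \left(-20\right) \left(- \frac{3274}{7}\right) = \frac{65480}{7}$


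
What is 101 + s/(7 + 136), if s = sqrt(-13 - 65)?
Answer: 101 + I*sqrt(78)/143 ≈ 101.0 + 0.061761*I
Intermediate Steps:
s = I*sqrt(78) (s = sqrt(-78) = I*sqrt(78) ≈ 8.8318*I)
101 + s/(7 + 136) = 101 + (I*sqrt(78))/(7 + 136) = 101 + (I*sqrt(78))/143 = 101 + (I*sqrt(78))*(1/143) = 101 + I*sqrt(78)/143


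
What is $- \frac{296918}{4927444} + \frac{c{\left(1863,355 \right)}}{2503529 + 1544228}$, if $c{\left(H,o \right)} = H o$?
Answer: $\frac{1028493544067}{9972547971554} \approx 0.10313$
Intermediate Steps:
$- \frac{296918}{4927444} + \frac{c{\left(1863,355 \right)}}{2503529 + 1544228} = - \frac{296918}{4927444} + \frac{1863 \cdot 355}{2503529 + 1544228} = \left(-296918\right) \frac{1}{4927444} + \frac{661365}{4047757} = - \frac{148459}{2463722} + 661365 \cdot \frac{1}{4047757} = - \frac{148459}{2463722} + \frac{661365}{4047757} = \frac{1028493544067}{9972547971554}$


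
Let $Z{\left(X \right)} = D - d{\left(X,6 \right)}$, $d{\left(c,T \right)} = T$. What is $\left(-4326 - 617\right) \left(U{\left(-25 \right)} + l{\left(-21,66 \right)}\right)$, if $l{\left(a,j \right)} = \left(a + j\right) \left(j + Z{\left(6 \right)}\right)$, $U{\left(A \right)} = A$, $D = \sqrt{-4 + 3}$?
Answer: $-13222525 - 222435 i \approx -1.3223 \cdot 10^{7} - 2.2244 \cdot 10^{5} i$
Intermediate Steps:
$D = i$ ($D = \sqrt{-1} = i \approx 1.0 i$)
$Z{\left(X \right)} = -6 + i$ ($Z{\left(X \right)} = i - 6 = -6 + i$)
$l{\left(a,j \right)} = \left(a + j\right) \left(-6 + i + j\right)$ ($l{\left(a,j \right)} = \left(a + j\right) \left(j - \left(6 - i\right)\right) = \left(a + j\right) \left(-6 + i + j\right)$)
$\left(-4326 - 617\right) \left(U{\left(-25 \right)} + l{\left(-21,66 \right)}\right) = \left(-4326 - 617\right) \left(-25 - \left(1386 - 4356 + 45 \left(6 - i\right)\right)\right) = - 4943 \left(-25 + \left(4356 - 1386 + \left(126 - 21 i\right) - \left(396 - 66 i\right)\right)\right) = - 4943 \left(-25 + \left(2700 + 45 i\right)\right) = - 4943 \left(2675 + 45 i\right) = -13222525 - 222435 i$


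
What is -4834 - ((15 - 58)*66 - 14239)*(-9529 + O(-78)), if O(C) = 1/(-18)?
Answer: -2929185283/18 ≈ -1.6273e+8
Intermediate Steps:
O(C) = -1/18
-4834 - ((15 - 58)*66 - 14239)*(-9529 + O(-78)) = -4834 - ((15 - 58)*66 - 14239)*(-9529 - 1/18) = -4834 - (-43*66 - 14239)*(-171523)/18 = -4834 - (-2838 - 14239)*(-171523)/18 = -4834 - (-17077)*(-171523)/18 = -4834 - 1*2929098271/18 = -4834 - 2929098271/18 = -2929185283/18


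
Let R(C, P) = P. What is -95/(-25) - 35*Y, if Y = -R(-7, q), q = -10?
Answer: -1731/5 ≈ -346.20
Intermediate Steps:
Y = 10 (Y = -1*(-10) = 10)
-95/(-25) - 35*Y = -95/(-25) - 35*10 = -95*(-1/25) - 350 = 19/5 - 350 = -1731/5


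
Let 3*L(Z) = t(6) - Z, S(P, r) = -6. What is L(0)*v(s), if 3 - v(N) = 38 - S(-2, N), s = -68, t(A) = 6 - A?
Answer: 0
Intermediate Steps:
v(N) = -41 (v(N) = 3 - (38 - 1*(-6)) = 3 - (38 + 6) = 3 - 1*44 = 3 - 44 = -41)
L(Z) = -Z/3 (L(Z) = ((6 - 1*6) - Z)/3 = ((6 - 6) - Z)/3 = (0 - Z)/3 = (-Z)/3 = -Z/3)
L(0)*v(s) = -1/3*0*(-41) = 0*(-41) = 0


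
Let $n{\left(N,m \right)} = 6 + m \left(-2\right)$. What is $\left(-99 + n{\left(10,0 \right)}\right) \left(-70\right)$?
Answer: $6510$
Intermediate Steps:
$n{\left(N,m \right)} = 6 - 2 m$
$\left(-99 + n{\left(10,0 \right)}\right) \left(-70\right) = \left(-99 + \left(6 - 0\right)\right) \left(-70\right) = \left(-99 + \left(6 + 0\right)\right) \left(-70\right) = \left(-99 + 6\right) \left(-70\right) = \left(-93\right) \left(-70\right) = 6510$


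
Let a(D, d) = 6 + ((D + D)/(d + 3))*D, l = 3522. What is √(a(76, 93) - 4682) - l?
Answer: -3522 + I*√41001/3 ≈ -3522.0 + 67.496*I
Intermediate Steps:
a(D, d) = 6 + 2*D²/(3 + d) (a(D, d) = 6 + ((2*D)/(3 + d))*D = 6 + (2*D/(3 + d))*D = 6 + 2*D²/(3 + d))
√(a(76, 93) - 4682) - l = √(2*(9 + 76² + 3*93)/(3 + 93) - 4682) - 1*3522 = √(2*(9 + 5776 + 279)/96 - 4682) - 3522 = √(2*(1/96)*6064 - 4682) - 3522 = √(379/3 - 4682) - 3522 = √(-13667/3) - 3522 = I*√41001/3 - 3522 = -3522 + I*√41001/3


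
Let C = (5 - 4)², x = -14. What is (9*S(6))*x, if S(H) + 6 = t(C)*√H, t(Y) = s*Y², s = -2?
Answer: 756 + 252*√6 ≈ 1373.3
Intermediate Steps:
C = 1 (C = 1² = 1)
t(Y) = -2*Y²
S(H) = -6 - 2*√H (S(H) = -6 + (-2*1²)*√H = -6 + (-2*1)*√H = -6 - 2*√H)
(9*S(6))*x = (9*(-6 - 2*√6))*(-14) = (-54 - 18*√6)*(-14) = 756 + 252*√6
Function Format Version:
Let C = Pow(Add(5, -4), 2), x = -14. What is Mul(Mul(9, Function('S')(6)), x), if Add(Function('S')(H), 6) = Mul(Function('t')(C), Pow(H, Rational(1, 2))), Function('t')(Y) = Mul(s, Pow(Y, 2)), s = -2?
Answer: Add(756, Mul(252, Pow(6, Rational(1, 2)))) ≈ 1373.3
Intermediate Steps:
C = 1 (C = Pow(1, 2) = 1)
Function('t')(Y) = Mul(-2, Pow(Y, 2))
Function('S')(H) = Add(-6, Mul(-2, Pow(H, Rational(1, 2)))) (Function('S')(H) = Add(-6, Mul(Mul(-2, Pow(1, 2)), Pow(H, Rational(1, 2)))) = Add(-6, Mul(Mul(-2, 1), Pow(H, Rational(1, 2)))) = Add(-6, Mul(-2, Pow(H, Rational(1, 2)))))
Mul(Mul(9, Function('S')(6)), x) = Mul(Mul(9, Add(-6, Mul(-2, Pow(6, Rational(1, 2))))), -14) = Mul(Add(-54, Mul(-18, Pow(6, Rational(1, 2)))), -14) = Add(756, Mul(252, Pow(6, Rational(1, 2))))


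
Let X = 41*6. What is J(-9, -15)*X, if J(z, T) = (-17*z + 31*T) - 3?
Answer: -77490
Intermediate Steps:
X = 246
J(z, T) = -3 - 17*z + 31*T
J(-9, -15)*X = (-3 - 17*(-9) + 31*(-15))*246 = (-3 + 153 - 465)*246 = -315*246 = -77490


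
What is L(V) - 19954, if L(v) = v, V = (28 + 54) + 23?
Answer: -19849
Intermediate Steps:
V = 105 (V = 82 + 23 = 105)
L(V) - 19954 = 105 - 19954 = -19849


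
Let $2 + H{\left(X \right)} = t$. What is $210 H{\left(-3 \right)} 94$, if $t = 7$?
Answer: $98700$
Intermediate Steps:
$H{\left(X \right)} = 5$ ($H{\left(X \right)} = -2 + 7 = 5$)
$210 H{\left(-3 \right)} 94 = 210 \cdot 5 \cdot 94 = 1050 \cdot 94 = 98700$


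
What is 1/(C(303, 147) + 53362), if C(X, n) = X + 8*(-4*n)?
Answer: 1/48961 ≈ 2.0424e-5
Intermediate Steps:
C(X, n) = X - 32*n
1/(C(303, 147) + 53362) = 1/((303 - 32*147) + 53362) = 1/((303 - 4704) + 53362) = 1/(-4401 + 53362) = 1/48961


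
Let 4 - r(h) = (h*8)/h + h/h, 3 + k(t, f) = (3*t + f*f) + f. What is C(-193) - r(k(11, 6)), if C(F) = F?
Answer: -188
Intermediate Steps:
k(t, f) = -3 + f + f² + 3*t (k(t, f) = -3 + ((3*t + f*f) + f) = -3 + ((3*t + f²) + f) = -3 + ((f² + 3*t) + f) = -3 + (f + f² + 3*t) = -3 + f + f² + 3*t)
r(h) = -5 (r(h) = 4 - ((h*8)/h + h/h) = 4 - ((8*h)/h + 1) = 4 - (8 + 1) = 4 - 1*9 = 4 - 9 = -5)
C(-193) - r(k(11, 6)) = -193 - 1*(-5) = -193 + 5 = -188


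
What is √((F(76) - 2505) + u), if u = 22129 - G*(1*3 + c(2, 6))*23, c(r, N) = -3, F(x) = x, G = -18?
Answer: 10*√197 ≈ 140.36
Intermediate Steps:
u = 22129 (u = 22129 - (-18*(1*3 - 3))*23 = 22129 - (-18*(3 - 3))*23 = 22129 - (-18*0)*23 = 22129 - 0*23 = 22129 - 1*0 = 22129 + 0 = 22129)
√((F(76) - 2505) + u) = √((76 - 2505) + 22129) = √(-2429 + 22129) = √19700 = 10*√197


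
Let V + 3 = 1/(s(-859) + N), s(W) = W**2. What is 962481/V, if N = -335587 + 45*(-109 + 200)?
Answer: -30087822393/93782 ≈ -3.2083e+5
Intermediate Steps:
N = -331492 (N = -335587 + 45*91 = -335587 + 4095 = -331492)
V = -1219166/406389 (V = -3 + 1/((-859)**2 - 331492) = -3 + 1/(737881 - 331492) = -3 + 1/406389 = -1219166/406389 ≈ -3.0000)
962481/V = 962481/(-1219166/406389) = 962481*(-406389/1219166) = -30087822393/93782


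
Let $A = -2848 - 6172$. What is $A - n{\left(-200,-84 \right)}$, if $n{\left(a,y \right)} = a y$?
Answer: $-25820$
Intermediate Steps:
$A = -9020$
$A - n{\left(-200,-84 \right)} = -9020 - \left(-200\right) \left(-84\right) = -9020 - 16800 = -25820$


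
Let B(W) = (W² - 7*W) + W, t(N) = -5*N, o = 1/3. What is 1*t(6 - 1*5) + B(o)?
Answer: -62/9 ≈ -6.8889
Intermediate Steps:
o = ⅓ (o = 1*(⅓) = ⅓ ≈ 0.33333)
B(W) = W² - 6*W
1*t(6 - 1*5) + B(o) = 1*(-5*(6 - 1*5)) + (-6 + ⅓)/3 = 1*(-5*(6 - 5)) + (⅓)*(-17/3) = 1*(-5*1) - 17/9 = 1*(-5) - 17/9 = -5 - 17/9 = -62/9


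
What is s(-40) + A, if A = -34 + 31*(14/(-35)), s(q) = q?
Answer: -432/5 ≈ -86.400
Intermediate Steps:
A = -232/5 (A = -34 + 31*(14*(-1/35)) = -34 + 31*(-⅖) = -34 - 62/5 = -232/5 ≈ -46.400)
s(-40) + A = -40 - 232/5 = -432/5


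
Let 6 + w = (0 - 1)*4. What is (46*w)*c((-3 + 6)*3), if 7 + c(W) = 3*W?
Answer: -9200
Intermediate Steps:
c(W) = -7 + 3*W
w = -10 (w = -6 + (0 - 1)*4 = -6 - 1*4 = -6 - 4 = -10)
(46*w)*c((-3 + 6)*3) = (46*(-10))*(-7 + 3*((-3 + 6)*3)) = -460*(-7 + 3*(3*3)) = -460*(-7 + 3*9) = -460*(-7 + 27) = -460*20 = -9200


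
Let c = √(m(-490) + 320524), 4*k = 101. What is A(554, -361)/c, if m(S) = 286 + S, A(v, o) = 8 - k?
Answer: -69*√5005/160160 ≈ -0.030479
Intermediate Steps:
k = 101/4 (k = (¼)*101 = 101/4 ≈ 25.250)
A(v, o) = -69/4 (A(v, o) = 8 - 1*101/4 = 8 - 101/4 = -69/4)
c = 8*√5005 (c = √((286 - 490) + 320524) = √(-204 + 320524) = √320320 = 8*√5005 ≈ 565.97)
A(554, -361)/c = -69*√5005/40040/4 = -69*√5005/160160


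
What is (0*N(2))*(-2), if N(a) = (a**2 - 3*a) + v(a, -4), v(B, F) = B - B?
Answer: 0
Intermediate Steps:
v(B, F) = 0
N(a) = a**2 - 3*a (N(a) = (a**2 - 3*a) + 0 = a**2 - 3*a)
(0*N(2))*(-2) = (0*(2*(-3 + 2)))*(-2) = (0*(2*(-1)))*(-2) = (0*(-2))*(-2) = 0*(-2) = 0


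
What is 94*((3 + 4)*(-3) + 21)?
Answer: 0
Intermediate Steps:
94*((3 + 4)*(-3) + 21) = 94*(7*(-3) + 21) = 94*(-21 + 21) = 94*0 = 0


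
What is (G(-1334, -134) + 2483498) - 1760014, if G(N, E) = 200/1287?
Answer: 931124108/1287 ≈ 7.2348e+5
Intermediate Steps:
G(N, E) = 200/1287 (G(N, E) = 200*(1/1287) = 200/1287)
(G(-1334, -134) + 2483498) - 1760014 = (200/1287 + 2483498) - 1760014 = 3196262126/1287 - 1760014 = 931124108/1287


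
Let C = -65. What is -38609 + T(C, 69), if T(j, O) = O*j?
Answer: -43094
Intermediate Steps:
-38609 + T(C, 69) = -38609 + 69*(-65) = -38609 - 4485 = -43094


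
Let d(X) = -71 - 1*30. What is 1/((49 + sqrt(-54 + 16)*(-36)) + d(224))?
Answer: I/(4*(-13*I + 9*sqrt(38))) ≈ -0.0010009 + 0.0042716*I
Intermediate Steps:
d(X) = -101 (d(X) = -71 - 30 = -101)
1/((49 + sqrt(-54 + 16)*(-36)) + d(224)) = 1/((49 + sqrt(-54 + 16)*(-36)) - 101) = 1/((49 + sqrt(-38)*(-36)) - 101) = 1/((49 + (I*sqrt(38))*(-36)) - 101) = 1/((49 - 36*I*sqrt(38)) - 101) = 1/(-52 - 36*I*sqrt(38))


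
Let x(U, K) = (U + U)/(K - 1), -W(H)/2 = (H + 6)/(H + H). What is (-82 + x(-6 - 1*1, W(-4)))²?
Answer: 2916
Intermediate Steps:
W(H) = -(6 + H)/H (W(H) = -2*(H + 6)/(H + H) = -2*(6 + H)/(2*H) = -2*(6 + H)*1/(2*H) = -(6 + H)/H)
x(U, K) = 2*U/(-1 + K) (x(U, K) = (2*U)/(-1 + K) = 2*U/(-1 + K))
(-82 + x(-6 - 1*1, W(-4)))² = (-82 + 2*(-6 - 1*1)/(-1 + (-6 - 1*(-4))/(-4)))² = (-82 + 2*(-6 - 1)/(-1 - (-6 + 4)/4))² = (-82 + 2*(-7)/(-1 - ¼*(-2)))² = (-82 + 2*(-7)/(-1 + ½))² = (-82 + 2*(-7)/(-½))² = (-82 + 2*(-7)*(-2))² = (-82 + 28)² = (-54)² = 2916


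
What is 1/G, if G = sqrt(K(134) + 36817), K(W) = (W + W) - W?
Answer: sqrt(36951)/36951 ≈ 0.0052022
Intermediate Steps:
K(W) = W (K(W) = 2*W - W = W)
G = sqrt(36951) (G = sqrt(134 + 36817) = sqrt(36951) ≈ 192.23)
1/G = 1/(sqrt(36951)) = sqrt(36951)/36951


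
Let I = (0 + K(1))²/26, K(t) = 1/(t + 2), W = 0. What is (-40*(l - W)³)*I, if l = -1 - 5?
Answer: 480/13 ≈ 36.923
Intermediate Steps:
K(t) = 1/(2 + t)
l = -6
I = 1/234 (I = (0 + 1/(2 + 1))²/26 = (0 + 1/3)²*(1/26) = (0 + ⅓)²*(1/26) = (⅓)²*(1/26) = (⅑)*(1/26) = 1/234 ≈ 0.0042735)
(-40*(l - W)³)*I = -40*(-6 - 1*0)³*(1/234) = -40*(-6 + 0)³*(1/234) = -40*(-6)³*(1/234) = -40*(-216)*(1/234) = 8640*(1/234) = 480/13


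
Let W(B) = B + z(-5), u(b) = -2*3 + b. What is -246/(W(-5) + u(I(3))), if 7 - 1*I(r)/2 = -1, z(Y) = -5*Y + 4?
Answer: -123/17 ≈ -7.2353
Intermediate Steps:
z(Y) = 4 - 5*Y
I(r) = 16 (I(r) = 14 - 2*(-1) = 14 + 2 = 16)
u(b) = -6 + b
W(B) = 29 + B (W(B) = B + (4 - 5*(-5)) = B + (4 + 25) = B + 29 = 29 + B)
-246/(W(-5) + u(I(3))) = -246/((29 - 5) + (-6 + 16)) = -246/(24 + 10) = -246/34 = -246*1/34 = -123/17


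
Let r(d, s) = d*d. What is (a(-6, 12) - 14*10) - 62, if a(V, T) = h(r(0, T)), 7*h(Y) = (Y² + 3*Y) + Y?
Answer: -202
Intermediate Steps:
r(d, s) = d²
h(Y) = Y²/7 + 4*Y/7 (h(Y) = ((Y² + 3*Y) + Y)/7 = (Y² + 4*Y)/7 = Y²/7 + 4*Y/7)
a(V, T) = 0 (a(V, T) = (⅐)*0²*(4 + 0²) = (⅐)*0*(4 + 0) = (⅐)*0*4 = 0)
(a(-6, 12) - 14*10) - 62 = (0 - 14*10) - 62 = (0 - 140) - 62 = -140 - 62 = -202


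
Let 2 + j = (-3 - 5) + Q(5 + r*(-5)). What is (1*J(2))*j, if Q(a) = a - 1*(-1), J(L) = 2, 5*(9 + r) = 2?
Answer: 78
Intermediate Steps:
r = -43/5 (r = -9 + (⅕)*2 = -9 + ⅖ = -43/5 ≈ -8.6000)
Q(a) = 1 + a (Q(a) = a + 1 = 1 + a)
j = 39 (j = -2 + ((-3 - 5) + (1 + (5 - 43/5*(-5)))) = -2 + (-8 + (1 + (5 + 43))) = -2 + (-8 + (1 + 48)) = -2 + (-8 + 49) = -2 + 41 = 39)
(1*J(2))*j = (1*2)*39 = 2*39 = 78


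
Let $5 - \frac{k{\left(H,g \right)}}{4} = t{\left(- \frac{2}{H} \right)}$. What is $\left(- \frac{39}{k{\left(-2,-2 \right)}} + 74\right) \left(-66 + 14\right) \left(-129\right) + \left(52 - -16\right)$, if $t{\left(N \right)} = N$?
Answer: $\frac{1920437}{4} \approx 4.8011 \cdot 10^{5}$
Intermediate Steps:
$k{\left(H,g \right)} = 20 + \frac{8}{H}$ ($k{\left(H,g \right)} = 20 - 4 \left(- \frac{2}{H}\right) = 20 + \frac{8}{H}$)
$\left(- \frac{39}{k{\left(-2,-2 \right)}} + 74\right) \left(-66 + 14\right) \left(-129\right) + \left(52 - -16\right) = \left(- \frac{39}{20 + \frac{8}{-2}} + 74\right) \left(-66 + 14\right) \left(-129\right) + \left(52 - -16\right) = \left(- \frac{39}{20 + 8 \left(- \frac{1}{2}\right)} + 74\right) \left(-52\right) \left(-129\right) + \left(52 + 16\right) = \left(- \frac{39}{20 - 4} + 74\right) \left(-52\right) \left(-129\right) + 68 = \left(- \frac{39}{16} + 74\right) \left(-52\right) \left(-129\right) + 68 = \frac{1145}{16} \left(-52\right) \left(-129\right) + 68 = \left(- \frac{14885}{4}\right) \left(-129\right) + 68 = \frac{1920165}{4} + 68 = \frac{1920437}{4}$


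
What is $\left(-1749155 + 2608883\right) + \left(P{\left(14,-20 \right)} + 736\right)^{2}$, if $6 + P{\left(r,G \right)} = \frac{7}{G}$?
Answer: $\frac{556846849}{400} \approx 1.3921 \cdot 10^{6}$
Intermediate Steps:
$P{\left(r,G \right)} = -6 + \frac{7}{G}$
$\left(-1749155 + 2608883\right) + \left(P{\left(14,-20 \right)} + 736\right)^{2} = \left(-1749155 + 2608883\right) + \left(\left(-6 + \frac{7}{-20}\right) + 736\right)^{2} = 859728 + \left(\left(-6 + 7 \left(- \frac{1}{20}\right)\right) + 736\right)^{2} = 859728 + \left(\left(-6 - \frac{7}{20}\right) + 736\right)^{2} = 859728 + \left(- \frac{127}{20} + 736\right)^{2} = 859728 + \left(\frac{14593}{20}\right)^{2} = 859728 + \frac{212955649}{400} = \frac{556846849}{400}$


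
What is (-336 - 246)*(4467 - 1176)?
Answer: -1915362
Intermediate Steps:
(-336 - 246)*(4467 - 1176) = -582*3291 = -1915362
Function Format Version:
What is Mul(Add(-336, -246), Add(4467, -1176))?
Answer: -1915362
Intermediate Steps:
Mul(Add(-336, -246), Add(4467, -1176)) = Mul(-582, 3291) = -1915362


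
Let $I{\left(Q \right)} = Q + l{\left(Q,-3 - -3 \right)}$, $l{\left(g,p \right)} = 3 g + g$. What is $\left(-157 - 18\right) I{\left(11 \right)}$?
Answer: $-9625$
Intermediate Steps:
$l{\left(g,p \right)} = 4 g$
$I{\left(Q \right)} = 5 Q$ ($I{\left(Q \right)} = Q + 4 Q = 5 Q$)
$\left(-157 - 18\right) I{\left(11 \right)} = \left(-157 - 18\right) 5 \cdot 11 = \left(-175\right) 55 = -9625$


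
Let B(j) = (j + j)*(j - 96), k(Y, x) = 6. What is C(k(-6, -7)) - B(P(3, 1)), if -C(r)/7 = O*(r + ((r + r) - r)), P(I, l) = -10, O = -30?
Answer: 400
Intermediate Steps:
B(j) = 2*j*(-96 + j) (B(j) = (2*j)*(-96 + j) = 2*j*(-96 + j))
C(r) = 420*r (C(r) = -(-210)*(r + ((r + r) - r)) = -(-210)*(r + (2*r - r)) = -(-210)*(r + r) = -(-210)*2*r = -(-420)*r = 420*r)
C(k(-6, -7)) - B(P(3, 1)) = 420*6 - 2*(-10)*(-96 - 10) = 2520 - 2*(-10)*(-106) = 2520 - 1*2120 = 2520 - 2120 = 400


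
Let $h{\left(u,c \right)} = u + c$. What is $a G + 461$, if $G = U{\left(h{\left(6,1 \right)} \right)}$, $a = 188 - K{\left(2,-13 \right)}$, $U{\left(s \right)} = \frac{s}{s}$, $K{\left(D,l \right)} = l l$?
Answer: $480$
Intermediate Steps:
$h{\left(u,c \right)} = c + u$
$K{\left(D,l \right)} = l^{2}$
$U{\left(s \right)} = 1$
$a = 19$ ($a = 188 - \left(-13\right)^{2} = 188 - 169 = 19$)
$G = 1$
$a G + 461 = 19 \cdot 1 + 461 = 19 + 461 = 480$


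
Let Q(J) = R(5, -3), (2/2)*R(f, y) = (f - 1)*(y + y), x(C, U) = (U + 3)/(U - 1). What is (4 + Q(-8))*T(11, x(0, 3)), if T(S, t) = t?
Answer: -60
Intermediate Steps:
x(C, U) = (3 + U)/(-1 + U)
R(f, y) = 2*y*(-1 + f) (R(f, y) = (f - 1)*(y + y) = (-1 + f)*(2*y) = 2*y*(-1 + f))
Q(J) = -24 (Q(J) = 2*(-3)*(-1 + 5) = 2*(-3)*4 = -24)
(4 + Q(-8))*T(11, x(0, 3)) = (4 - 24)*((3 + 3)/(-1 + 3)) = -20*6/2 = -10*6 = -20*3 = -60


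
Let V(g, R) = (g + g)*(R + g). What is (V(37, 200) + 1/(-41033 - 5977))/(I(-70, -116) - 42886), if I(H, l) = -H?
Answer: -824461379/2012780160 ≈ -0.40961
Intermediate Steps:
V(g, R) = 2*g*(R + g) (V(g, R) = (2*g)*(R + g) = 2*g*(R + g))
(V(37, 200) + 1/(-41033 - 5977))/(I(-70, -116) - 42886) = (2*37*(200 + 37) + 1/(-41033 - 5977))/(-1*(-70) - 42886) = (2*37*237 + 1/(-47010))/(70 - 42886) = (17538 - 1/47010)/(-42816) = (824461379/47010)*(-1/42816) = -824461379/2012780160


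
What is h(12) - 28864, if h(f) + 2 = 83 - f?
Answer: -28795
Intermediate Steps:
h(f) = 81 - f (h(f) = -2 + (83 - f) = 81 - f)
h(12) - 28864 = (81 - 1*12) - 28864 = (81 - 12) - 28864 = 69 - 28864 = -28795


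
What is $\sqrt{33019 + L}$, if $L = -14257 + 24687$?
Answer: $\sqrt{43449} \approx 208.44$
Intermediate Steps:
$L = 10430$
$\sqrt{33019 + L} = \sqrt{33019 + 10430} = \sqrt{43449}$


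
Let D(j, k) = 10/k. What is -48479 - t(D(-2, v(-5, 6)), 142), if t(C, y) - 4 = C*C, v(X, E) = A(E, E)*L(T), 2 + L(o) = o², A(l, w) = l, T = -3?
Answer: -21381028/441 ≈ -48483.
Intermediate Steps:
L(o) = -2 + o²
v(X, E) = 7*E (v(X, E) = E*(-2 + (-3)²) = E*(-2 + 9) = E*7 = 7*E)
t(C, y) = 4 + C² (t(C, y) = 4 + C*C = 4 + C²)
-48479 - t(D(-2, v(-5, 6)), 142) = -48479 - (4 + (10/((7*6)))²) = -48479 - (4 + (10/42)²) = -48479 - (4 + (10*(1/42))²) = -48479 - (4 + (5/21)²) = -48479 - (4 + 25/441) = -48479 - 1*1789/441 = -48479 - 1789/441 = -21381028/441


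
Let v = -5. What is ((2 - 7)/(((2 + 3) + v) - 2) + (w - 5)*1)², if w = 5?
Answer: 25/4 ≈ 6.2500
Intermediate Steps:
((2 - 7)/(((2 + 3) + v) - 2) + (w - 5)*1)² = ((2 - 7)/(((2 + 3) - 5) - 2) + (5 - 5)*1)² = (-5/((5 - 5) - 2) + 0*1)² = (-5/(0 - 2) + 0)² = (-5/(-2) + 0)² = (-5*(-½) + 0)² = (5/2 + 0)² = (5/2)² = 25/4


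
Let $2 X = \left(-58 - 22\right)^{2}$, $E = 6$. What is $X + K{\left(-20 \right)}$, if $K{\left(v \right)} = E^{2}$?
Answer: $3236$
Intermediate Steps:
$K{\left(v \right)} = 36$ ($K{\left(v \right)} = 6^{2} = 36$)
$X = 3200$ ($X = \frac{\left(-58 - 22\right)^{2}}{2} = \frac{\left(-80\right)^{2}}{2} = \frac{1}{2} \cdot 6400 = 3200$)
$X + K{\left(-20 \right)} = 3200 + 36 = 3236$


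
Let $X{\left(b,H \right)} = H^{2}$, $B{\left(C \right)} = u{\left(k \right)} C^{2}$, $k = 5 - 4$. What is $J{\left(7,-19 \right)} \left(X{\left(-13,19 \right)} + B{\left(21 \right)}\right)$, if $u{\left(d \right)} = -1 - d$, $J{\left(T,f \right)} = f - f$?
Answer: $0$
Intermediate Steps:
$J{\left(T,f \right)} = 0$
$k = 1$ ($k = 5 - 4 = 1$)
$B{\left(C \right)} = - 2 C^{2}$ ($B{\left(C \right)} = \left(-1 - 1\right) C^{2} = - 2 C^{2}$)
$J{\left(7,-19 \right)} \left(X{\left(-13,19 \right)} + B{\left(21 \right)}\right) = 0 \left(19^{2} - 2 \cdot 21^{2}\right) = 0 \left(361 - 882\right) = 0 \left(-521\right) = 0$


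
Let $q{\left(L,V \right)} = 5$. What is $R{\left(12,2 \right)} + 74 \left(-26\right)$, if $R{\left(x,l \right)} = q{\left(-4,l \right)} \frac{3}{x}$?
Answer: $- \frac{7691}{4} \approx -1922.8$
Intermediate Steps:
$R{\left(x,l \right)} = \frac{15}{x}$ ($R{\left(x,l \right)} = 5 \frac{3}{x} = \frac{15}{x}$)
$R{\left(12,2 \right)} + 74 \left(-26\right) = \frac{15}{12} + 74 \left(-26\right) = 15 \cdot \frac{1}{12} - 1924 = \frac{5}{4} - 1924 = - \frac{7691}{4}$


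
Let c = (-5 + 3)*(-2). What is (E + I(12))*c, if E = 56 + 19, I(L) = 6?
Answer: 324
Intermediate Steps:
c = 4 (c = -2*(-2) = 4)
E = 75
(E + I(12))*c = (75 + 6)*4 = 81*4 = 324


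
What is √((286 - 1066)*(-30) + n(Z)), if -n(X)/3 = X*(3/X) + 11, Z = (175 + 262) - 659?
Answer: √23358 ≈ 152.83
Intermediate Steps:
Z = -222 (Z = 437 - 659 = -222)
n(X) = -42 (n(X) = -3*(X*(3/X) + 11) = -3*(3 + 11) = -3*14 = -42)
√((286 - 1066)*(-30) + n(Z)) = √((286 - 1066)*(-30) - 42) = √(-780*(-30) - 42) = √(23400 - 42) = √23358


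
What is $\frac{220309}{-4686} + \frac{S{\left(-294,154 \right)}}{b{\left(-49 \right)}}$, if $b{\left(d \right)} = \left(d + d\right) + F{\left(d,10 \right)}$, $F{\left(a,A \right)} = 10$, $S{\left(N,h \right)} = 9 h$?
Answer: $- \frac{588227}{9372} \approx -62.764$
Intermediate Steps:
$b{\left(d \right)} = 10 + 2 d$ ($b{\left(d \right)} = \left(d + d\right) + 10 = 2 d + 10 = 10 + 2 d$)
$\frac{220309}{-4686} + \frac{S{\left(-294,154 \right)}}{b{\left(-49 \right)}} = \frac{220309}{-4686} + \frac{9 \cdot 154}{10 + 2 \left(-49\right)} = 220309 \left(- \frac{1}{4686}\right) + \frac{1386}{10 - 98} = - \frac{220309}{4686} + \frac{1386}{-88} = - \frac{220309}{4686} + 1386 \left(- \frac{1}{88}\right) = - \frac{220309}{4686} - \frac{63}{4} = - \frac{588227}{9372}$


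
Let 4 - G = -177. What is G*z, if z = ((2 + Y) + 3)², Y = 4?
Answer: 14661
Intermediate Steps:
z = 81 (z = ((2 + 4) + 3)² = (6 + 3)² = 9² = 81)
G = 181 (G = 4 - 1*(-177) = 4 + 177 = 181)
G*z = 181*81 = 14661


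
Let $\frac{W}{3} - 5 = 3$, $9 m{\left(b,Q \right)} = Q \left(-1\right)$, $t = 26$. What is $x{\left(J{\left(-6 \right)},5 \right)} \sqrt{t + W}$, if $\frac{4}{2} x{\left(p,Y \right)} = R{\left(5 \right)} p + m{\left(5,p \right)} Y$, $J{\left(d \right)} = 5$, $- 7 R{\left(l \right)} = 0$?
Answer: $- \frac{125 \sqrt{2}}{18} \approx -9.8209$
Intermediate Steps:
$R{\left(l \right)} = 0$ ($R{\left(l \right)} = \left(- \frac{1}{7}\right) 0 = 0$)
$m{\left(b,Q \right)} = - \frac{Q}{9}$ ($m{\left(b,Q \right)} = \frac{Q \left(-1\right)}{9} = \frac{\left(-1\right) Q}{9} = - \frac{Q}{9}$)
$x{\left(p,Y \right)} = - \frac{Y p}{18}$ ($x{\left(p,Y \right)} = \frac{0 p + - \frac{p}{9} Y}{2} = \frac{0 - \frac{Y p}{9}}{2} = \frac{\left(- \frac{1}{9}\right) Y p}{2} = - \frac{Y p}{18}$)
$W = 24$ ($W = 15 + 3 \cdot 3 = 15 + 9 = 24$)
$x{\left(J{\left(-6 \right)},5 \right)} \sqrt{t + W} = \left(- \frac{1}{18}\right) 5 \cdot 5 \sqrt{26 + 24} = - \frac{25 \sqrt{50}}{18} = - \frac{25 \cdot 5 \sqrt{2}}{18} = - \frac{125 \sqrt{2}}{18}$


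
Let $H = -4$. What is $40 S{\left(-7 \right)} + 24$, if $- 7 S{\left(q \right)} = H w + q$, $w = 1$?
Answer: $\frac{608}{7} \approx 86.857$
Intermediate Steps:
$S{\left(q \right)} = \frac{4}{7} - \frac{q}{7}$ ($S{\left(q \right)} = - \frac{\left(-4\right) 1 + q}{7} = - \frac{-4 + q}{7} = \frac{4}{7} - \frac{q}{7}$)
$40 S{\left(-7 \right)} + 24 = 40 \left(\frac{4}{7} - -1\right) + 24 = 40 \left(\frac{4}{7} + 1\right) + 24 = 40 \cdot \frac{11}{7} + 24 = \frac{440}{7} + 24 = \frac{608}{7}$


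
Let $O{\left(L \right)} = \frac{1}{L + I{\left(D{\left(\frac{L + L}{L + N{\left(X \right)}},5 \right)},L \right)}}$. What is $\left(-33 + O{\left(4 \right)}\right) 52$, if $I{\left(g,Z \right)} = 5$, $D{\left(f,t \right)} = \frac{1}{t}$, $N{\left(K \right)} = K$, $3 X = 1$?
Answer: $- \frac{15392}{9} \approx -1710.2$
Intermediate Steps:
$X = \frac{1}{3}$ ($X = \frac{1}{3} \cdot 1 = \frac{1}{3} \approx 0.33333$)
$O{\left(L \right)} = \frac{1}{5 + L}$ ($O{\left(L \right)} = \frac{1}{L + 5} = \frac{1}{5 + L}$)
$\left(-33 + O{\left(4 \right)}\right) 52 = \left(-33 + \frac{1}{5 + 4}\right) 52 = \left(-33 + \frac{1}{9}\right) 52 = \left(- \frac{296}{9}\right) 52 = - \frac{15392}{9}$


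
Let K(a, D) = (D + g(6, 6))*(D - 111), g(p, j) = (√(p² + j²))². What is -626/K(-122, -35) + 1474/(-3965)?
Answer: -2740229/10709465 ≈ -0.25587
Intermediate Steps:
g(p, j) = j² + p² (g(p, j) = (√(j² + p²))² = j² + p²)
K(a, D) = (-111 + D)*(72 + D) (K(a, D) = (D + (6² + 6²))*(D - 111) = (D + (36 + 36))*(-111 + D) = (D + 72)*(-111 + D) = (72 + D)*(-111 + D) = (-111 + D)*(72 + D))
-626/K(-122, -35) + 1474/(-3965) = -626/(-7992 + (-35)² - 39*(-35)) + 1474/(-3965) = -626/(-7992 + 1225 + 1365) + 1474*(-1/3965) = -626/(-5402) - 1474/3965 = -626*(-1/5402) - 1474/3965 = 313/2701 - 1474/3965 = -2740229/10709465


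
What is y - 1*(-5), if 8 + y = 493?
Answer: 490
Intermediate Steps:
y = 485 (y = -8 + 493 = 485)
y - 1*(-5) = 485 - 1*(-5) = 485 + 5 = 490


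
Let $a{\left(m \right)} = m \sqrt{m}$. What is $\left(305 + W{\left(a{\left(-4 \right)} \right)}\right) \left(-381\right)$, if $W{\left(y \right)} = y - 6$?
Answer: $-113919 + 3048 i \approx -1.1392 \cdot 10^{5} + 3048.0 i$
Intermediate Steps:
$a{\left(m \right)} = m^{\frac{3}{2}}$
$W{\left(y \right)} = -6 + y$
$\left(305 + W{\left(a{\left(-4 \right)} \right)}\right) \left(-381\right) = \left(305 - \left(6 - \left(-4\right)^{\frac{3}{2}}\right)\right) \left(-381\right) = \left(305 - \left(6 + 8 i\right)\right) \left(-381\right) = \left(299 - 8 i\right) \left(-381\right) = -113919 + 3048 i$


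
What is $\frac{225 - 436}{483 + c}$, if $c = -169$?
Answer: $- \frac{211}{314} \approx -0.67197$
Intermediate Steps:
$\frac{225 - 436}{483 + c} = \frac{225 - 436}{483 - 169} = - \frac{211}{314}$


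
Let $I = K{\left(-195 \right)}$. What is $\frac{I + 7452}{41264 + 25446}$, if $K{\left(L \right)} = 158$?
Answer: $\frac{761}{6671} \approx 0.11408$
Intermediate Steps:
$I = 158$
$\frac{I + 7452}{41264 + 25446} = \frac{158 + 7452}{41264 + 25446} = \frac{7610}{66710} = 7610 \cdot \frac{1}{66710} = \frac{761}{6671}$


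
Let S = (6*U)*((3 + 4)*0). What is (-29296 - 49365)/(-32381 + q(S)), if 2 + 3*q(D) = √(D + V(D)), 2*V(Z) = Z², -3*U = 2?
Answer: 235983/97145 ≈ 2.4292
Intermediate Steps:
U = -⅔ (U = -⅓*2 = -⅔ ≈ -0.66667)
S = 0 (S = (6*(-⅔))*((3 + 4)*0) = -28*0 = -4*0 = 0)
V(Z) = Z²/2
q(D) = -⅔ + √(D + D²/2)/3
(-29296 - 49365)/(-32381 + q(S)) = (-29296 - 49365)/(-32381 + (-⅔ + √2*√(0*(2 + 0))/6)) = -78661/(-32381 + (-⅔ + √2*√(0*2)/6)) = -78661/(-32381 + (-⅔ + √2*√0/6)) = -78661/(-32381 + (-⅔ + (⅙)*√2*0)) = -78661/(-32381 + (-⅔ + 0)) = -78661/(-32381 - ⅔) = -78661/(-97145/3) = -78661*(-3/97145) = 235983/97145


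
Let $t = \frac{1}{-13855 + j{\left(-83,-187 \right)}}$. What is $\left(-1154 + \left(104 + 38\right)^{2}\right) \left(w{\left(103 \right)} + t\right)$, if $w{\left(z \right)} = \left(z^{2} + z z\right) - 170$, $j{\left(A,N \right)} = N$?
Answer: $\frac{2809259922575}{7021} \approx 4.0012 \cdot 10^{8}$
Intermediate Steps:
$w{\left(z \right)} = -170 + 2 z^{2}$ ($w{\left(z \right)} = \left(z^{2} + z^{2}\right) - 170 = 2 z^{2} - 170 = -170 + 2 z^{2}$)
$t = - \frac{1}{14042}$ ($t = \frac{1}{-13855 - 187} = \frac{1}{-14042} = - \frac{1}{14042} \approx -7.1215 \cdot 10^{-5}$)
$\left(-1154 + \left(104 + 38\right)^{2}\right) \left(w{\left(103 \right)} + t\right) = \left(-1154 + \left(104 + 38\right)^{2}\right) \left(\left(-170 + 2 \cdot 103^{2}\right) - \frac{1}{14042}\right) = \left(-1154 + 142^{2}\right) \left(\left(-170 + 2 \cdot 10609\right) - \frac{1}{14042}\right) = \left(-1154 + 20164\right) \left(\left(-170 + 21218\right) - \frac{1}{14042}\right) = 19010 \left(21048 - \frac{1}{14042}\right) = 19010 \cdot \frac{295556015}{14042} = \frac{2809259922575}{7021}$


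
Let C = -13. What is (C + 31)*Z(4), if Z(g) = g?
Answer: 72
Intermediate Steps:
(C + 31)*Z(4) = (-13 + 31)*4 = 18*4 = 72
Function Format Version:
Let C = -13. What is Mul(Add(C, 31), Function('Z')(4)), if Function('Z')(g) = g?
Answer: 72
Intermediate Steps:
Mul(Add(C, 31), Function('Z')(4)) = Mul(Add(-13, 31), 4) = Mul(18, 4) = 72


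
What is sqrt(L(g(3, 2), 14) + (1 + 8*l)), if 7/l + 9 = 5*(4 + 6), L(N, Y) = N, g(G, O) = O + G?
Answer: sqrt(12382)/41 ≈ 2.7140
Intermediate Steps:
g(G, O) = G + O
l = 7/41 (l = 7/(-9 + 5*(4 + 6)) = 7/(-9 + 5*10) = 7/(-9 + 50) = 7/41 ≈ 0.17073)
sqrt(L(g(3, 2), 14) + (1 + 8*l)) = sqrt((3 + 2) + (1 + 8*(7/41))) = sqrt(5 + (1 + 56/41)) = sqrt(5 + 97/41) = sqrt(302/41) = sqrt(12382)/41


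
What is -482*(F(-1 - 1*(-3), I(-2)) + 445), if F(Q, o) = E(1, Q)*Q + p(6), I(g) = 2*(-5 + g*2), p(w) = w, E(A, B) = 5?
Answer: -222202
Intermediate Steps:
I(g) = -10 + 4*g (I(g) = 2*(-5 + 2*g) = -10 + 4*g)
F(Q, o) = 6 + 5*Q (F(Q, o) = 5*Q + 6 = 6 + 5*Q)
-482*(F(-1 - 1*(-3), I(-2)) + 445) = -482*((6 + 5*(-1 - 1*(-3))) + 445) = -482*((6 + 5*(-1 + 3)) + 445) = -482*((6 + 5*2) + 445) = -482*((6 + 10) + 445) = -482*(16 + 445) = -482*461 = -222202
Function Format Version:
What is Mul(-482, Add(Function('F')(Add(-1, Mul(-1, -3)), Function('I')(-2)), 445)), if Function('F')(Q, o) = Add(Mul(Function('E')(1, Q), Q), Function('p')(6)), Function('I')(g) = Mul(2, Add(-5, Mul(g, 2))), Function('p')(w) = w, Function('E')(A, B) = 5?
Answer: -222202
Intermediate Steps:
Function('I')(g) = Add(-10, Mul(4, g)) (Function('I')(g) = Mul(2, Add(-5, Mul(2, g))) = Add(-10, Mul(4, g)))
Function('F')(Q, o) = Add(6, Mul(5, Q)) (Function('F')(Q, o) = Add(Mul(5, Q), 6) = Add(6, Mul(5, Q)))
Mul(-482, Add(Function('F')(Add(-1, Mul(-1, -3)), Function('I')(-2)), 445)) = Mul(-482, Add(Add(6, Mul(5, Add(-1, Mul(-1, -3)))), 445)) = Mul(-482, Add(Add(6, Mul(5, Add(-1, 3))), 445)) = Mul(-482, Add(Add(6, Mul(5, 2)), 445)) = Mul(-482, Add(Add(6, 10), 445)) = Mul(-482, Add(16, 445)) = Mul(-482, 461) = -222202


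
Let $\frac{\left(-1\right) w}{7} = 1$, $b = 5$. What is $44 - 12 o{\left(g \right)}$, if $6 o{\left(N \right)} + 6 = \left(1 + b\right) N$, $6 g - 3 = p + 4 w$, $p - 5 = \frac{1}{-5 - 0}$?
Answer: $\frac{482}{5} \approx 96.4$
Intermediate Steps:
$w = -7$ ($w = \left(-7\right) 1 = -7$)
$p = \frac{24}{5}$ ($p = 5 + \frac{1}{-5 - 0} = 5 + \frac{1}{-5 + 0} = 5 + \frac{1}{-5} = 5 - \frac{1}{5} = \frac{24}{5} \approx 4.8$)
$g = - \frac{101}{30}$ ($g = \frac{1}{2} + \frac{\frac{24}{5} + 4 \left(-7\right)}{6} = \frac{1}{2} + \frac{\frac{24}{5} - 28}{6} = \frac{1}{2} + \frac{1}{6} \left(- \frac{116}{5}\right) = \frac{1}{2} - \frac{58}{15} = - \frac{101}{30} \approx -3.3667$)
$o{\left(N \right)} = -1 + N$ ($o{\left(N \right)} = -1 + \frac{\left(1 + 5\right) N}{6} = -1 + \frac{6 N}{6} = -1 + N$)
$44 - 12 o{\left(g \right)} = 44 - 12 \left(-1 - \frac{101}{30}\right) = 44 - - \frac{262}{5} = 44 + \frac{262}{5} = \frac{482}{5}$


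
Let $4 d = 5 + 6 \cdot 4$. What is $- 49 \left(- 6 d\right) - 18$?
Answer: $\frac{4227}{2} \approx 2113.5$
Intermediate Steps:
$d = \frac{29}{4}$ ($d = \frac{5 + 6 \cdot 4}{4} = \frac{5 + 24}{4} = \frac{1}{4} \cdot 29 = \frac{29}{4} \approx 7.25$)
$- 49 \left(- 6 d\right) - 18 = - 49 \left(\left(-6\right) \frac{29}{4}\right) - 18 = \left(-49\right) \left(- \frac{87}{2}\right) - 18 = \frac{4263}{2} - 18 = \frac{4227}{2}$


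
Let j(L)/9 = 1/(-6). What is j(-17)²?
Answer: 9/4 ≈ 2.2500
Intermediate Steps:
j(L) = -3/2 (j(L) = 9/(-6) = 9*(-⅙) = -3/2)
j(-17)² = (-3/2)² = 9/4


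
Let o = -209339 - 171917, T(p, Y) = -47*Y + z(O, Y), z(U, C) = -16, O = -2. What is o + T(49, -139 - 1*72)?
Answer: -371355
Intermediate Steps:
T(p, Y) = -16 - 47*Y (T(p, Y) = -47*Y - 16 = -16 - 47*Y)
o = -381256
o + T(49, -139 - 1*72) = -381256 + (-16 - 47*(-139 - 1*72)) = -381256 + (-16 - 47*(-139 - 72)) = -381256 + (-16 - 47*(-211)) = -381256 + (-16 + 9917) = -381256 + 9901 = -371355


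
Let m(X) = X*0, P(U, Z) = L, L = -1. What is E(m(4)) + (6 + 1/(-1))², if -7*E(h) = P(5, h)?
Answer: 176/7 ≈ 25.143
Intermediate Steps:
P(U, Z) = -1
m(X) = 0
E(h) = ⅐ (E(h) = -⅐*(-1) = ⅐)
E(m(4)) + (6 + 1/(-1))² = ⅐ + (6 + 1/(-1))² = ⅐ + (6 - 1)² = ⅐ + 5² = ⅐ + 25 = 176/7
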